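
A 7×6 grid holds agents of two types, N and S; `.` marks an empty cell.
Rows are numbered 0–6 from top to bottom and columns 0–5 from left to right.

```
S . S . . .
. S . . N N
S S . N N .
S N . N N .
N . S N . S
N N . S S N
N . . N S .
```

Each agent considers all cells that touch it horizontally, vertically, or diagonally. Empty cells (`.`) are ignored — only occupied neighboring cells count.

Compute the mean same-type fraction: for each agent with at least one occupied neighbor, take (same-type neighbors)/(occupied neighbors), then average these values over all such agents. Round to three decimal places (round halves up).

Row 0: (0,0)S 1/1 · (0,2)S 1/1
Row 1: (1,1)S 4/4 · (1,4)N 3/3 · (1,5)N 2/2
Row 2: (2,0)S 3/4 · (2,1)S 3/4 · (2,3)N 4/4 · (2,4)N 5/5
Row 3: (3,0)S 2/4 · (3,1)N 1/5 · (3,3)N 4/5 · (3,4)N 4/5
Row 4: (4,0)N 3/4 · (4,2)S 1/5 · (4,3)N 2/5 · (4,5)S 1/3
Row 5: (5,0)N 3/3 · (5,1)N 3/4 · (5,3)S 3/5 · (5,4)S 3/6 · (5,5)N 0/3
Row 6: (6,0)N 2/2 · (6,3)N 0/3 · (6,4)S 2/4
Sum over 25 agents: 1/1 + 1/1 + 4/4 + 3/3 + 2/2 + 3/4 + 3/4 + 4/4 + 5/5 + 2/4 + 1/5 + 4/5 + 4/5 + 3/4 + 1/5 + 2/5 + 1/3 + 3/3 + 3/4 + 3/5 + 3/6 + 0/3 + 2/2 + 0/3 + 2/4 = 101/6; mean = 101/6 ÷ 25 = 101/150 = 0.673333… → 0.673.

0.673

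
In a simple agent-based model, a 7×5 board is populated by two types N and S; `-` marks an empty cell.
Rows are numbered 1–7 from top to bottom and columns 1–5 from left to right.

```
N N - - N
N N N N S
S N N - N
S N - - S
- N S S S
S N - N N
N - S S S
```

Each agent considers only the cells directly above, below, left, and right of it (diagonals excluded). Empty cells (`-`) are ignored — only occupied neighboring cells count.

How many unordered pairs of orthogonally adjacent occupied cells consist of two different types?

14

Scan each occupied cell's neighbors to the right and below so each pair is counted once.
Row 1: N(1,1)–N(1,2)= N(1,1)–N(2,1)= N(1,2)–N(2,2)= N(1,5)–S(2,5)≠  → 1/4 unlike.
Row 2: N(2,1)–N(2,2)= N(2,1)–S(3,1)≠ N(2,2)–N(2,3)= N(2,2)–N(3,2)= N(2,3)–N(2,4)= N(2,3)–N(3,3)= N(2,4)–S(2,5)≠ S(2,5)–N(3,5)≠  → 3/8 unlike.
Row 3: S(3,1)–N(3,2)≠ S(3,1)–S(4,1)= N(3,2)–N(3,3)= N(3,2)–N(4,2)= N(3,5)–S(4,5)≠  → 2/5 unlike.
Row 4: S(4,1)–N(4,2)≠ N(4,2)–N(5,2)= S(4,5)–S(5,5)=  → 1/3 unlike.
Row 5: N(5,2)–S(5,3)≠ N(5,2)–N(6,2)= S(5,3)–S(5,4)= S(5,4)–S(5,5)= S(5,4)–N(6,4)≠ S(5,5)–N(6,5)≠  → 3/6 unlike.
Row 6: S(6,1)–N(6,2)≠ S(6,1)–N(7,1)≠ N(6,4)–N(6,5)= N(6,4)–S(7,4)≠ N(6,5)–S(7,5)≠  → 4/5 unlike.
Row 7: S(7,3)–S(7,4)= S(7,4)–S(7,5)=  → 0/2 unlike.
Total adjacent occupied pairs: 33; unlike-type pairs: 14.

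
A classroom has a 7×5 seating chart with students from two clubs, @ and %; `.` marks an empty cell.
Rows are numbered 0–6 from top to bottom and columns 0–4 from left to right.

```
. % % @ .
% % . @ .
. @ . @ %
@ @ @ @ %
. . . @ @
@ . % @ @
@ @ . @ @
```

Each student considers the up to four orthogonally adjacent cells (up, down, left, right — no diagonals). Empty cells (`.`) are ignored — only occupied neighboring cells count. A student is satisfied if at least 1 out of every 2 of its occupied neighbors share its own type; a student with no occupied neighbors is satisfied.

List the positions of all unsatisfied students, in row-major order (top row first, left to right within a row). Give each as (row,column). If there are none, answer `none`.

(0,1)% 2/2 satisfied
(0,2)% 1/2 satisfied
(0,3)@ 1/2 satisfied
(1,0)% 1/1 satisfied
(1,1)% 2/3 satisfied
(1,3)@ 2/2 satisfied
(2,1)@ 1/2 satisfied
(2,3)@ 2/3 satisfied
(2,4)% 1/2 satisfied
(3,0)@ 1/1 satisfied
(3,1)@ 3/3 satisfied
(3,2)@ 2/2 satisfied
(3,3)@ 3/4 satisfied
(3,4)% 1/3 not
(4,3)@ 3/3 satisfied
(4,4)@ 2/3 satisfied
(5,0)@ 1/1 satisfied
(5,2)% 0/1 not
(5,3)@ 3/4 satisfied
(5,4)@ 3/3 satisfied
(6,0)@ 2/2 satisfied
(6,1)@ 1/1 satisfied
(6,3)@ 2/2 satisfied
(6,4)@ 2/2 satisfied

(3,4), (5,2)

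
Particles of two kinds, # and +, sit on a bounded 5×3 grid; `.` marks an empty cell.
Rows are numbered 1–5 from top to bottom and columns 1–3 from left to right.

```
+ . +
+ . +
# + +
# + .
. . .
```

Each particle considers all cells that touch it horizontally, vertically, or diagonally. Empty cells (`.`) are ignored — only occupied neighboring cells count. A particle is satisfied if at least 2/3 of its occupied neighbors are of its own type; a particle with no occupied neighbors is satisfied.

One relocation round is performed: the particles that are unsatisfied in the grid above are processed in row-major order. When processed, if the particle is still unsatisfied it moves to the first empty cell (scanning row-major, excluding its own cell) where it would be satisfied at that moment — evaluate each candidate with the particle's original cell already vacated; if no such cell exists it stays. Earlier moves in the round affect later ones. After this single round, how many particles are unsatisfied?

Initially unsatisfied (in order): (3,1), (4,1), (4,2).
  (3,1): no empty cell satisfies it; stays.
  (4,1): no empty cell satisfies it; stays.
  (4,2) → (1,2).
Resulting grid:
+ + +
+ . +
# + +
# . .
. . .
Unsatisfied now: (3,1), (3,2), (4,1).

3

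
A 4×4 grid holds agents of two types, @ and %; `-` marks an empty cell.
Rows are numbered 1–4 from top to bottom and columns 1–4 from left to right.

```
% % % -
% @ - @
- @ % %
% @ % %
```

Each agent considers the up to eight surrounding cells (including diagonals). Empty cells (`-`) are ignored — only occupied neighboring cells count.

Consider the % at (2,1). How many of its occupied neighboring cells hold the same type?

Occupied neighbors of (2,1): (1,1)=%, (1,2)=%, (2,2)=@, (3,2)=@.
Same type (%): 2 of 4.

2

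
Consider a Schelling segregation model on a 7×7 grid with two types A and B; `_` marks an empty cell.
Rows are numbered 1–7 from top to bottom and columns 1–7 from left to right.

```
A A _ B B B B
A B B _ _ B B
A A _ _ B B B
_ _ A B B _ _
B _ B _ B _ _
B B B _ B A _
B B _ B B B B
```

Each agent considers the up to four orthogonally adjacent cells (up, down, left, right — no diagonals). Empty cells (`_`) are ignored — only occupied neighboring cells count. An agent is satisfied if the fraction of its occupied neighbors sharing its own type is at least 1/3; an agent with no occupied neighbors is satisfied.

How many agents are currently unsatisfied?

3

(1,1)A 2/2 satisfied
(1,2)A 1/2 satisfied
(1,4)B 1/1 satisfied
(1,5)B 2/2 satisfied
(1,6)B 3/3 satisfied
(1,7)B 2/2 satisfied
(2,1)A 2/3 satisfied
(2,2)B 1/4 not
(2,3)B 1/1 satisfied
(2,6)B 3/3 satisfied
(2,7)B 3/3 satisfied
(3,1)A 2/2 satisfied
(3,2)A 1/2 satisfied
(3,5)B 2/2 satisfied
(3,6)B 3/3 satisfied
(3,7)B 2/2 satisfied
(4,3)A 0/2 not
(4,4)B 1/2 satisfied
(4,5)B 3/3 satisfied
(5,1)B 1/1 satisfied
(5,3)B 1/2 satisfied
(5,5)B 2/2 satisfied
(6,1)B 3/3 satisfied
(6,2)B 3/3 satisfied
(6,3)B 2/2 satisfied
(6,5)B 2/3 satisfied
(6,6)A 0/2 not
(7,1)B 2/2 satisfied
(7,2)B 2/2 satisfied
(7,4)B 1/1 satisfied
(7,5)B 3/3 satisfied
(7,6)B 2/3 satisfied
(7,7)B 1/1 satisfied
Unsatisfied: (2,2), (4,3), (6,6) — 3 in total.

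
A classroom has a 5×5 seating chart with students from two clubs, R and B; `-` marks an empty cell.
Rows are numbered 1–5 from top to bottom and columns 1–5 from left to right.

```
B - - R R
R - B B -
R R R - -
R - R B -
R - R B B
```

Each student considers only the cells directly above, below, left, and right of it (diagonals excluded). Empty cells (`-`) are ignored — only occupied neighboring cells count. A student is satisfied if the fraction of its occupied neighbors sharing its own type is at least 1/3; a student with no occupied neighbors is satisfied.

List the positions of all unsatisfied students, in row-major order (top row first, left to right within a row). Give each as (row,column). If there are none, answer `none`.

(1,1)

(1,1)B 0/1 unhappy
(1,4)R 1/2 ok
(1,5)R 1/1 ok
(2,1)R 1/2 ok
(2,3)B 1/2 ok
(2,4)B 1/2 ok
(3,1)R 3/3 ok
(3,2)R 2/2 ok
(3,3)R 2/3 ok
(4,1)R 2/2 ok
(4,3)R 2/3 ok
(4,4)B 1/2 ok
(5,1)R 1/1 ok
(5,3)R 1/2 ok
(5,4)B 2/3 ok
(5,5)B 1/1 ok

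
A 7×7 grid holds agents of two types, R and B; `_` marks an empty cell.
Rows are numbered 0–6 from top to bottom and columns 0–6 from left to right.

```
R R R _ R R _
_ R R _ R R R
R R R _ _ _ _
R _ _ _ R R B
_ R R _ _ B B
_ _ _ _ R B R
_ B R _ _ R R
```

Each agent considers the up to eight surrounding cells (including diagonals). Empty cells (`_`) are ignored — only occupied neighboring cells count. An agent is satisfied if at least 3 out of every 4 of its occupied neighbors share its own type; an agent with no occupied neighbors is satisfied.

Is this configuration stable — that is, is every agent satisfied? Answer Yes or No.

Row 0: (0,0)R 2/2 ✓ · (0,1)R 4/4 ✓ · (0,2)R 3/3 ✓ · (0,4)R 3/3 ✓ · (0,5)R 4/4 ✓
Row 1: (1,1)R 7/7 ✓ · (1,2)R 5/5 ✓ · (1,4)R 3/3 ✓ · (1,5)R 4/4 ✓ · (1,6)R 2/2 ✓
Row 2: (2,0)R 3/3 ✓ · (2,1)R 5/5 ✓ · (2,2)R 3/3 ✓
Row 3: (3,0)R 3/3 ✓ · (3,4)R 1/2 ✗ · (3,5)R 1/4 ✗ · (3,6)B 2/3 ✗
Row 4: (4,1)R 2/2 ✓ · (4,2)R 1/1 ✓ · (4,5)B 3/7 ✗ · (4,6)B 3/5 ✗
Row 5: (5,4)R 1/3 ✗ · (5,5)B 2/6 ✗ · (5,6)R 2/5 ✗
Row 6: (6,1)B 0/1 ✗ · (6,2)R 0/1 ✗ · (6,5)R 3/4 ✓ · (6,6)R 2/3 ✗
For instance (3,4) has only 1/2 same-type neighbors, below 3/4.

No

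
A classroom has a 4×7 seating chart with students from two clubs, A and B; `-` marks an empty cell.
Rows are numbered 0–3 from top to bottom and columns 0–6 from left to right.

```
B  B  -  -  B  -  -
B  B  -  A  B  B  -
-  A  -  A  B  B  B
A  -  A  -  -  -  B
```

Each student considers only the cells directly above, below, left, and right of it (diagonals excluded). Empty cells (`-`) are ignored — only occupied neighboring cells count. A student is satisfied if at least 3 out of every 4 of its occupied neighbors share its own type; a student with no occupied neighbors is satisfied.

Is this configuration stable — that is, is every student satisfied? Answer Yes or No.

No

(0,0)B 2/2 ✓
(0,1)B 2/2 ✓
(0,4)B 1/1 ✓
(1,0)B 2/2 ✓
(1,1)B 2/3 ✗
(1,3)A 1/2 ✗
(1,4)B 3/4 ✓
(1,5)B 2/2 ✓
(2,1)A 0/1 ✗
(2,3)A 1/2 ✗
(2,4)B 2/3 ✗
(2,5)B 3/3 ✓
(2,6)B 2/2 ✓
(3,0)A 0/0 ✓
(3,2)A 0/0 ✓
(3,6)B 1/1 ✓
For instance (1,1) has only 2/3 same-type neighbors, below 3/4.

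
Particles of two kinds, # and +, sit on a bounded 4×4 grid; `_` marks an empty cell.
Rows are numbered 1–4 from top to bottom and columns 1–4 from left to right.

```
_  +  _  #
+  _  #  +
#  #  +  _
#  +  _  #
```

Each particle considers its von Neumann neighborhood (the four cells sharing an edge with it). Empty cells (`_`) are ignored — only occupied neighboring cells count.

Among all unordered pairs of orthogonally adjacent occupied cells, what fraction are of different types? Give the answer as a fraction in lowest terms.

7/9

Scan each occupied cell's neighbors to the right and below so each pair is counted once.
Row 1: #(1,4)–+(2,4)≠  → 1/1 unlike.
Row 2: +(2,1)–#(3,1)≠ #(2,3)–+(2,4)≠ #(2,3)–+(3,3)≠  → 3/3 unlike.
Row 3: #(3,1)–#(3,2)= #(3,1)–#(4,1)= #(3,2)–+(3,3)≠ #(3,2)–+(4,2)≠  → 2/4 unlike.
Row 4: #(4,1)–+(4,2)≠  → 1/1 unlike.
Total adjacent occupied pairs: 9; unlike-type pairs: 7.
7/9 is already in lowest terms.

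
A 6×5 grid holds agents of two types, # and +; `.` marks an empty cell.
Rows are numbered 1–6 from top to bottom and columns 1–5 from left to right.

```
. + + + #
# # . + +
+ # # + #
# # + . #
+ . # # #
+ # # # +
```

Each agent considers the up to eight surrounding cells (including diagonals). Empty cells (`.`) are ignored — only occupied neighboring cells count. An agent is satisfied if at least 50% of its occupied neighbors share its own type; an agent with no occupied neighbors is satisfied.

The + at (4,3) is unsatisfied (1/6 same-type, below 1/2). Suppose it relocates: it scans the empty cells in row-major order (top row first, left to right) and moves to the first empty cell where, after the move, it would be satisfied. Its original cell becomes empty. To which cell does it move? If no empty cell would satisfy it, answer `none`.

Vacating (4,3). Empty cells in order:
  (1,1): 1/3 same-type → still unsatisfied.
  (2,3): 5/8 same-type → satisfied — stop here.

(2,3)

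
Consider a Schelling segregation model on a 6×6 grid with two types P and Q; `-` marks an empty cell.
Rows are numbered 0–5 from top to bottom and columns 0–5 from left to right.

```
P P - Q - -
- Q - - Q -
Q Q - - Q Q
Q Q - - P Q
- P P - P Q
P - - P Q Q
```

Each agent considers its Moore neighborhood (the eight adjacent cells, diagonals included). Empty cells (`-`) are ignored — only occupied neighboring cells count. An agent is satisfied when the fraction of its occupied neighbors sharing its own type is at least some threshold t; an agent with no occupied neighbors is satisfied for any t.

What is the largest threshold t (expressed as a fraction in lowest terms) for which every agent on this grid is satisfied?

Row 0: (0,0)P 1/2 · (0,1)P 1/2 · (0,3)Q 1/1
Row 1: (1,1)Q 2/4 · (1,4)Q 3/3
Row 2: (2,0)Q 4/4 · (2,1)Q 4/4 · (2,4)Q 3/4 · (2,5)Q 3/4
Row 3: (3,0)Q 3/4 · (3,1)Q 3/5 · (3,4)P 1/5 · (3,5)Q 3/5
Row 4: (4,1)P 2/4 · (4,2)P 2/3 · (4,4)P 2/6 · (4,5)Q 3/5
Row 5: (5,0)P 1/1 · (5,3)P 2/3 · (5,4)Q 2/4 · (5,5)Q 2/3
The smallest same-type fraction is 1/5 at (3,4), which reduces to 1/5. Any threshold above that leaves this agent unsatisfied.

1/5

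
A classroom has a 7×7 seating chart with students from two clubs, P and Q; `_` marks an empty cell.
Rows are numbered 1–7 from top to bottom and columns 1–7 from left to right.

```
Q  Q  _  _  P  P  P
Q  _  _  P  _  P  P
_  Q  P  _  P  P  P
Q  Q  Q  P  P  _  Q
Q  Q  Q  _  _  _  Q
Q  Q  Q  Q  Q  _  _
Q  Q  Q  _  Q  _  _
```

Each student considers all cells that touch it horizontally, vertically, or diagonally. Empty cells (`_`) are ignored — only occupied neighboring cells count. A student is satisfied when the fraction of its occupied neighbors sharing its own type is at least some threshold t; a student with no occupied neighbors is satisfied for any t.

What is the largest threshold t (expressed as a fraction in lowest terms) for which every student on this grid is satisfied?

(1,1)Q 2/2
(1,2)Q 2/2
(1,5)P 3/3
(1,6)P 4/4
(1,7)P 3/3
(2,1)Q 3/3
(2,4)P 3/3
(2,6)P 7/7
(2,7)P 5/5
(3,2)Q 4/5
(3,3)P 2/5
(3,5)P 5/5
(3,6)P 5/6
(3,7)P 3/4
(4,1)Q 4/4
(4,2)Q 6/7
(4,3)Q 4/6
(4,4)P 3/5
(4,5)P 3/3
(4,7)Q 1/3
(5,1)Q 5/5
(5,2)Q 8/8
(5,3)Q 6/7
(5,7)Q 1/1
(6,1)Q 5/5
(6,2)Q 8/8
(6,3)Q 6/6
(6,4)Q 5/5
(6,5)Q 2/2
(7,1)Q 3/3
(7,2)Q 5/5
(7,3)Q 4/4
(7,5)Q 2/2
The smallest same-type fraction is 1/3 at (4,7), which reduces to 1/3. Any threshold above that leaves this student unsatisfied.

1/3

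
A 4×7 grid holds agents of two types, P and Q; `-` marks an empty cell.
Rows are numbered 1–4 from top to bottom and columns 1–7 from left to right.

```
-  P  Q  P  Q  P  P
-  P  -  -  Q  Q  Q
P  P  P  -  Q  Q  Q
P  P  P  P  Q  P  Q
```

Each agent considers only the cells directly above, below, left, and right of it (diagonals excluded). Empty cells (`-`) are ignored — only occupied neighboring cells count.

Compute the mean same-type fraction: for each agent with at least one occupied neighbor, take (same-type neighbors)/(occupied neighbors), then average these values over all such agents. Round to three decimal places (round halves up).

0.659

Row 1: (1,2)P 1/2 · (1,3)Q 0/2 · (1,4)P 0/2 · (1,5)Q 1/3 · (1,6)P 1/3 · (1,7)P 1/2
Row 2: (2,2)P 2/2 · (2,5)Q 3/3 · (2,6)Q 3/4 · (2,7)Q 2/3
Row 3: (3,1)P 2/2 · (3,2)P 4/4 · (3,3)P 2/2 · (3,5)Q 3/3 · (3,6)Q 3/4 · (3,7)Q 3/3
Row 4: (4,1)P 2/2 · (4,2)P 3/3 · (4,3)P 3/3 · (4,4)P 1/2 · (4,5)Q 1/3 · (4,6)P 0/3 · (4,7)Q 1/2
Sum over 23 agents: 1/2 + 0/2 + 0/2 + 1/3 + 1/3 + 1/2 + 2/2 + 3/3 + 3/4 + 2/3 + 2/2 + 4/4 + 2/2 + 3/3 + 3/4 + 3/3 + 2/2 + 3/3 + 3/3 + 1/2 + 1/3 + 0/3 + 1/2 = 91/6; mean = 91/6 ÷ 23 = 91/138 = 0.659420… → 0.659.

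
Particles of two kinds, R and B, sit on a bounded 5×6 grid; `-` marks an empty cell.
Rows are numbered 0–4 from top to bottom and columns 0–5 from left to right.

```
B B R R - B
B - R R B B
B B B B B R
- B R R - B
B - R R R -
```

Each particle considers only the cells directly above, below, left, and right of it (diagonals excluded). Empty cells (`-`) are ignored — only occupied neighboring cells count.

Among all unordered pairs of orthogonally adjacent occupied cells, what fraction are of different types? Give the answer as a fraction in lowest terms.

1/3

Scan each occupied cell's neighbors to the right and below so each pair is counted once.
From row 0: 1 unlike of 7 pairs (running 1/7).
From row 1: 4 unlike of 8 pairs (running 5/15).
From row 2: 4 unlike of 9 pairs (running 9/24).
From row 3: 1 unlike of 4 pairs (running 10/28).
From row 4: 0 unlike of 2 pairs (running 10/30).
Total adjacent occupied pairs: 30; unlike-type pairs: 10.
10/30 reduces to 1/3.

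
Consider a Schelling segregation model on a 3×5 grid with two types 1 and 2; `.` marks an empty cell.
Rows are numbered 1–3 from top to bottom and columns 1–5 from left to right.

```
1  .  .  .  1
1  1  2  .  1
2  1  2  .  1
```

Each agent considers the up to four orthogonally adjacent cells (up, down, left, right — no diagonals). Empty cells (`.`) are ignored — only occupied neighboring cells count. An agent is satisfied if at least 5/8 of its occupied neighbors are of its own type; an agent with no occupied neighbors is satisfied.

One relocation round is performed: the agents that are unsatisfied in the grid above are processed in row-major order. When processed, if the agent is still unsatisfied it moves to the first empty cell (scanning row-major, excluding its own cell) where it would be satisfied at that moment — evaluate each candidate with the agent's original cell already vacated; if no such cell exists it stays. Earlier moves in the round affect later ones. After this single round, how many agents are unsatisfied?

1

Initially unsatisfied (in order): (2,3), (3,1), (3,2), (3,3).
  (2,3) → (1,3).
  (3,1) → (2,3).
  (3,2) → (1,2).
  (3,3): now satisfied by earlier moves; stays.
Resulting grid:
1 1 2 . 1
1 1 2 . 1
. . 2 . 1
Unsatisfied now: (1,3).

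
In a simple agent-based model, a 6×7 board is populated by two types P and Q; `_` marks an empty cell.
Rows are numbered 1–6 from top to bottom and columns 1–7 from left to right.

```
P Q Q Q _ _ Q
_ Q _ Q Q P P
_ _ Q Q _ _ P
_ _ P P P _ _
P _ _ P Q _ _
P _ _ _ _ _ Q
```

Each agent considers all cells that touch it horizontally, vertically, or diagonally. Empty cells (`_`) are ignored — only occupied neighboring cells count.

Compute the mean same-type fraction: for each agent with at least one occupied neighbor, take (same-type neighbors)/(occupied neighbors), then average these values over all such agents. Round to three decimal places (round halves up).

0.634

(1,1)P 0/2
(1,2)Q 2/3
(1,3)Q 4/4
(1,4)Q 3/3
(1,7)Q 0/2
(2,2)Q 3/4
(2,4)Q 5/5
(2,5)Q 3/4
(2,6)P 2/4
(2,7)P 2/3
(3,3)Q 3/5
(3,4)Q 3/6
(3,7)P 2/2
(4,3)P 2/4
(4,4)P 3/6
(4,5)P 2/4
(5,1)P 1/1
(5,4)P 3/4
(5,5)Q 0/3
(6,1)P 1/1
(6,7)Q — no occupied neighbors
Sum over 20 agents: 0/2 + 2/3 + 4/4 + 3/3 + 0/2 + 3/4 + 5/5 + 3/4 + 2/4 + 2/3 + 3/5 + 3/6 + 2/2 + 2/4 + 3/6 + 2/4 + 1/1 + 3/4 + 0/3 + 1/1 = 761/60; mean = 761/60 ÷ 20 = 761/1200 = 0.634166… → 0.634.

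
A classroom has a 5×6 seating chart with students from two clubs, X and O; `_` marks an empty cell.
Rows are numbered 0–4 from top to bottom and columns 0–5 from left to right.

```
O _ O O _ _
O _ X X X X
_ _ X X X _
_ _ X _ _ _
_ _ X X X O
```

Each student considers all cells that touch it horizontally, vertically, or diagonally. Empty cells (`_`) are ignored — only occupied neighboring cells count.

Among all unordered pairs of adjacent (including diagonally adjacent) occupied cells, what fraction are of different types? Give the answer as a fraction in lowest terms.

Scan each occupied cell's neighbors to the right and below (and the two forward diagonals) so each pair is counted once.
Row 0: O(0,0)–O(1,0)= O(0,2)–O(0,3)= O(0,2)–X(1,2)≠ O(0,2)–X(1,3)≠ O(0,3)–X(1,3)≠ O(0,3)–X(1,4)≠ O(0,3)–X(1,2)≠  → 5/7 unlike.
Row 1: X(1,2)–X(1,3)= X(1,2)–X(2,2)= X(1,2)–X(2,3)= X(1,3)–X(1,4)= X(1,3)–X(2,3)= X(1,3)–X(2,4)= X(1,3)–X(2,2)= X(1,4)–X(1,5)= X(1,4)–X(2,4)= X(1,4)–X(2,3)= X(1,5)–X(2,4)=  → 0/11 unlike.
Row 2: X(2,2)–X(2,3)= X(2,2)–X(3,2)= X(2,3)–X(2,4)= X(2,3)–X(3,2)=  → 0/4 unlike.
Row 3: X(3,2)–X(4,2)= X(3,2)–X(4,3)=  → 0/2 unlike.
Row 4: X(4,2)–X(4,3)= X(4,3)–X(4,4)= X(4,4)–O(4,5)≠  → 1/3 unlike.
Total adjacent occupied pairs: 27; unlike-type pairs: 6.
6/27 reduces to 2/9.

2/9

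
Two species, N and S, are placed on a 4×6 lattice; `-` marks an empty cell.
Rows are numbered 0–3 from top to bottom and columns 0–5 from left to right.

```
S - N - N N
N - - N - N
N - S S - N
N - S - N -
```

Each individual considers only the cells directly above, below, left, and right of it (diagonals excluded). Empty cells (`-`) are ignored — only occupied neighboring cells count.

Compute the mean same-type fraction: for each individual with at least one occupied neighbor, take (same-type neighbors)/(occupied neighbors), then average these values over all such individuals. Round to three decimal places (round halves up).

0.750

(0,0)S 0/1
(0,2)N — no occupied neighbors
(0,4)N 1/1
(0,5)N 2/2
(1,0)N 1/2
(1,3)N 0/1
(1,5)N 2/2
(2,0)N 2/2
(2,2)S 2/2
(2,3)S 1/2
(2,5)N 1/1
(3,0)N 1/1
(3,2)S 1/1
(3,4)N — no occupied neighbors
Sum over 12 individuals: 0/1 + 1/1 + 2/2 + 1/2 + 0/1 + 2/2 + 2/2 + 2/2 + 1/2 + 1/1 + 1/1 + 1/1 = 9; mean = 9 ÷ 12 = 3/4 = 0.75 → 0.750.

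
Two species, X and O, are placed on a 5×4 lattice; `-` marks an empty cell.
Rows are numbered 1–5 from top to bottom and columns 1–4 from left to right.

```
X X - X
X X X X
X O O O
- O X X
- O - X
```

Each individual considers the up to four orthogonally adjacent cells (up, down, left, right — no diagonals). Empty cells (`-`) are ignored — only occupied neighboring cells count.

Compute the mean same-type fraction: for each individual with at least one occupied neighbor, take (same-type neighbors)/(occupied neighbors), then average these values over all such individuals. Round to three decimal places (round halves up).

(1,1)X 2/2
(1,2)X 2/2
(1,4)X 1/1
(2,1)X 3/3
(2,2)X 3/4
(2,3)X 2/3
(2,4)X 2/3
(3,1)X 1/2
(3,2)O 2/4
(3,3)O 2/4
(3,4)O 1/3
(4,2)O 2/3
(4,3)X 1/3
(4,4)X 2/3
(5,2)O 1/1
(5,4)X 1/1
Sum over 16 individuals: 2/2 + 2/2 + 1/1 + 3/3 + 3/4 + 2/3 + 2/3 + 1/2 + 2/4 + 2/4 + 1/3 + 2/3 + 1/3 + 2/3 + 1/1 + 1/1 = 139/12; mean = 139/12 ÷ 16 = 139/192 = 0.723958… → 0.724.

0.724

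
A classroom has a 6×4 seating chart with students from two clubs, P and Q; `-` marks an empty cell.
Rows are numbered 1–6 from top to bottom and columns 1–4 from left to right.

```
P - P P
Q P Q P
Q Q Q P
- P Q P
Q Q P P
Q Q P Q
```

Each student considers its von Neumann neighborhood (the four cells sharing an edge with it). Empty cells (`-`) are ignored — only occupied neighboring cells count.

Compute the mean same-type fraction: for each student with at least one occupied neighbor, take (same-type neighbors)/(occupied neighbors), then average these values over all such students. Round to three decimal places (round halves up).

(1,1)P 0/1
(1,3)P 1/2
(1,4)P 2/2
(2,1)Q 1/3
(2,2)P 0/3
(2,3)Q 1/4
(2,4)P 2/3
(3,1)Q 2/2
(3,2)Q 2/4
(3,3)Q 3/4
(3,4)P 2/3
(4,2)P 0/3
(4,3)Q 1/4
(4,4)P 2/3
(5,1)Q 2/2
(5,2)Q 2/4
(5,3)P 2/4
(5,4)P 2/3
(6,1)Q 2/2
(6,2)Q 2/3
(6,3)P 1/3
(6,4)Q 0/2
Sum over 22 students: 0/1 + 1/2 + 2/2 + 1/3 + 0/3 + 1/4 + 2/3 + 2/2 + 2/4 + 3/4 + 2/3 + 0/3 + 1/4 + 2/3 + 2/2 + 2/4 + 2/4 + 2/3 + 2/2 + 2/3 + 1/3 + 0/2 = 45/4; mean = 45/4 ÷ 22 = 45/88 = 0.511363… → 0.511.

0.511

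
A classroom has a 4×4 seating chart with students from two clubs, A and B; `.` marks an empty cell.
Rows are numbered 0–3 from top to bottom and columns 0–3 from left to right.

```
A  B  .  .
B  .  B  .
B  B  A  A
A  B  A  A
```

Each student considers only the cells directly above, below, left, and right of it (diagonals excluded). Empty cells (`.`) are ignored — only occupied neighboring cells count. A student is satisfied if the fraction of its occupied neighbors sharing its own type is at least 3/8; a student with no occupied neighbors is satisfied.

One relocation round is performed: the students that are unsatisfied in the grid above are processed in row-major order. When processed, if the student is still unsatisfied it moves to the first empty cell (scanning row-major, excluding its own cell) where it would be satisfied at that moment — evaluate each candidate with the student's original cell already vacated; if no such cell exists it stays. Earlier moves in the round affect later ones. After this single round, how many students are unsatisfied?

0

Initially unsatisfied (in order): (0,0), (0,1), (1,2), (3,0), (3,1).
  (0,0) → (0,3).
  (0,1): now satisfied by earlier moves; stays.
  (1,2) → (0,0).
  (3,0) → (0,2).
  (3,1): now satisfied by earlier moves; stays.
Resulting grid:
B B A A
B . . .
B B A A
. B A A
All satisfied now.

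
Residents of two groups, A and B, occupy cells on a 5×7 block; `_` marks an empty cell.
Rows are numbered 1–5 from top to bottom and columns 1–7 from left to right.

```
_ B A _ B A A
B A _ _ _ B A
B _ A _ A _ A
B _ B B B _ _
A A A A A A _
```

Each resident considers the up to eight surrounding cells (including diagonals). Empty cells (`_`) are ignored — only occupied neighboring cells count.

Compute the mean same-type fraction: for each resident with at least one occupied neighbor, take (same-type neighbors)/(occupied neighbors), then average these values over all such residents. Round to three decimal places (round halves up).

0.431

Row 1: (1,2)B 1/3 · (1,3)A 1/2 · (1,5)B 1/2 · (1,6)A 2/4 · (1,7)A 2/3
Row 2: (2,1)B 2/3 · (2,2)A 2/5 · (2,6)B 1/6 · (2,7)A 3/4
Row 3: (3,1)B 2/3 · (3,3)A 1/3 · (3,5)A 0/3 · (3,7)A 1/2
Row 4: (4,1)B 1/3 · (4,3)B 1/5 · (4,4)B 2/7 · (4,5)B 1/5
Row 5: (5,1)A 1/2 · (5,2)A 2/4 · (5,3)A 2/4 · (5,4)A 2/5 · (5,5)A 2/4 · (5,6)A 1/2
Sum over 23 residents: 1/3 + 1/2 + 1/2 + 2/4 + 2/3 + 2/3 + 2/5 + 1/6 + 3/4 + 2/3 + 1/3 + 0/3 + 1/2 + 1/3 + 1/5 + 2/7 + 1/5 + 1/2 + 2/4 + 2/4 + 2/5 + 2/4 + 1/2 = 4159/420; mean = 4159/420 ÷ 23 = 4159/9660 = 0.430538… → 0.431.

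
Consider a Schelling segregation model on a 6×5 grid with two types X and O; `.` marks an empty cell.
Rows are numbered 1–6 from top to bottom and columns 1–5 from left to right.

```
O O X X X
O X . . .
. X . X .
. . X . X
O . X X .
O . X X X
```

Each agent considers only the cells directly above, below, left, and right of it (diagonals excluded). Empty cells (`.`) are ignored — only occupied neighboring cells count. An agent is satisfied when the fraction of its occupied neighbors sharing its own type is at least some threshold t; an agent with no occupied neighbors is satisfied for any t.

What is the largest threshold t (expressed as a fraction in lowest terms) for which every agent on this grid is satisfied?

(1,1)O 2/2
(1,2)O 1/3
(1,3)X 1/2
(1,4)X 2/2
(1,5)X 1/1
(2,1)O 1/2
(2,2)X 1/3
(3,2)X 1/1
(3,4)X — no occupied neighbors
(4,3)X 1/1
(4,5)X — no occupied neighbors
(5,1)O 1/1
(5,3)X 3/3
(5,4)X 2/2
(6,1)O 1/1
(6,3)X 2/2
(6,4)X 3/3
(6,5)X 1/1
The smallest same-type fraction is 1/3 at (1,2), which reduces to 1/3. Any threshold above that leaves this agent unsatisfied.

1/3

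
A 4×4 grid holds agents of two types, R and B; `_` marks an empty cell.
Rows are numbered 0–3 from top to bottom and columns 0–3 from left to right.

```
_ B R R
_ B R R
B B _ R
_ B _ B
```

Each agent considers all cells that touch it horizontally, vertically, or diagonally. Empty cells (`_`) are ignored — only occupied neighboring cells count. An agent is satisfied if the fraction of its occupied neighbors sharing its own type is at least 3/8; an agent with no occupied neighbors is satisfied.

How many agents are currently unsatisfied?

(0,1)B 1/3 unhappy
(0,2)R 3/5 ok
(0,3)R 3/3 ok
(1,1)B 3/5 ok
(1,2)R 4/7 ok
(1,3)R 4/4 ok
(2,0)B 3/3 ok
(2,1)B 3/4 ok
(2,3)R 2/3 ok
(3,1)B 2/2 ok
(3,3)B 0/1 unhappy
Unsatisfied: (0,1), (3,3) — 2 in total.

2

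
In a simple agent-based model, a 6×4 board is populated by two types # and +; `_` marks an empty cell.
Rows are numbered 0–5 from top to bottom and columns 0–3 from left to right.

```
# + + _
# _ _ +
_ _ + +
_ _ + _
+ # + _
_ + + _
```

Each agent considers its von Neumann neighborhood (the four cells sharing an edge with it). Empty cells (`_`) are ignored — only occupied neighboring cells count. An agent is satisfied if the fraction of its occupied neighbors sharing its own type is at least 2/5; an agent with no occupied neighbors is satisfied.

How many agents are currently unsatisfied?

2

(0,0)# 1/2 ok
(0,1)+ 1/2 ok
(0,2)+ 1/1 ok
(1,0)# 1/1 ok
(1,3)+ 1/1 ok
(2,2)+ 2/2 ok
(2,3)+ 2/2 ok
(3,2)+ 2/2 ok
(4,0)+ 0/1 unhappy
(4,1)# 0/3 unhappy
(4,2)+ 2/3 ok
(5,1)+ 1/2 ok
(5,2)+ 2/2 ok
Unsatisfied: (4,0), (4,1) — 2 in total.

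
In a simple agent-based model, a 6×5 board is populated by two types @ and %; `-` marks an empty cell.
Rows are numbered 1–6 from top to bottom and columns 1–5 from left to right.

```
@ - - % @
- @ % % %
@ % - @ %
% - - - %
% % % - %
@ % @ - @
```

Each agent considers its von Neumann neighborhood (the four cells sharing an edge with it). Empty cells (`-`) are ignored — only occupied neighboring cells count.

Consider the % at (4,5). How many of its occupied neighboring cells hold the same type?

Occupied neighbors of (4,5): (3,5)=%, (5,5)=%.
Same type (%): 2 of 2.

2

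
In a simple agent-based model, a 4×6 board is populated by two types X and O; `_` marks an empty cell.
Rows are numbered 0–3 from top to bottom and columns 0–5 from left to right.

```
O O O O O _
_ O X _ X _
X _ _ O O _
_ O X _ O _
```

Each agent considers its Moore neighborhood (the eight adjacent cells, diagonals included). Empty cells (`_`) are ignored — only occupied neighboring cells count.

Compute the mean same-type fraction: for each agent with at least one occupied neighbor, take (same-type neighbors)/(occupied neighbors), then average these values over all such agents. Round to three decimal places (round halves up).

0.440

Row 0: (0,0)O 2/2 · (0,1)O 3/4 · (0,2)O 3/4 · (0,3)O 2/4 · (0,4)O 1/2
Row 1: (1,1)O 3/5 · (1,2)X 0/5 · (1,4)X 0/4
Row 2: (2,0)X 0/2 · (2,3)O 2/5 · (2,4)O 2/3
Row 3: (3,1)O 0/2 · (3,2)X 0/2 · (3,4)O 2/2
Sum over 14 agents: 2/2 + 3/4 + 3/4 + 2/4 + 1/2 + 3/5 + 0/5 + 0/4 + 0/2 + 2/5 + 2/3 + 0/2 + 0/2 + 2/2 = 37/6; mean = 37/6 ÷ 14 = 37/84 = 0.440476… → 0.440.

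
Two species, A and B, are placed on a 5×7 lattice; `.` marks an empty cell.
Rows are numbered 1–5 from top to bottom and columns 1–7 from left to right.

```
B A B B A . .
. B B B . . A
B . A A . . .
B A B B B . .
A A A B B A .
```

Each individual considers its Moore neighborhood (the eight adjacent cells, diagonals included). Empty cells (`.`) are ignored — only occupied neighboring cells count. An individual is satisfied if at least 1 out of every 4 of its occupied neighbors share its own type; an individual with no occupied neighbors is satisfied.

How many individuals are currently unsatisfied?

Row 1: (1,1)B 1/2 ✓ · (1,2)A 0/4 ✗ · (1,3)B 4/5 ✓ · (1,4)B 3/4 ✓ · (1,5)A 0/2 ✗
Row 2: (2,2)B 4/6 ✓ · (2,3)B 4/7 ✓ · (2,4)B 3/6 ✓ · (2,7)A 0/0 ✓
Row 3: (3,1)B 2/3 ✓ · (3,3)A 2/7 ✓ · (3,4)A 1/6 ✗
Row 4: (4,1)B 1/4 ✓ · (4,2)A 4/7 ✓ · (4,3)B 2/7 ✓ · (4,4)B 4/7 ✓ · (4,5)B 3/5 ✓
Row 5: (5,1)A 2/3 ✓ · (5,2)A 3/5 ✓ · (5,3)A 2/5 ✓ · (5,4)B 4/5 ✓ · (5,5)B 3/4 ✓ · (5,6)A 0/2 ✗
Unsatisfied: (1,2), (1,5), (3,4), (5,6) — 4 in total.

4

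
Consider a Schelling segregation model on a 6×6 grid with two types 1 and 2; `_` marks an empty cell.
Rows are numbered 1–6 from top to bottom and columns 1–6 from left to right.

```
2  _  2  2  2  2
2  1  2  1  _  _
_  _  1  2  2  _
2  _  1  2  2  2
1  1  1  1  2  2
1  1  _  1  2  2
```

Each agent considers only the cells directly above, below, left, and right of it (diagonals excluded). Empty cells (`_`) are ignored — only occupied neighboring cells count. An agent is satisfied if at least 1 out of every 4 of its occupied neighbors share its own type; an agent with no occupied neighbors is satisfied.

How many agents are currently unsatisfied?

3

Row 1: (1,1)2 1/1 ✓ · (1,3)2 2/2 ✓ · (1,4)2 2/3 ✓ · (1,5)2 2/2 ✓ · (1,6)2 1/1 ✓
Row 2: (2,1)2 1/2 ✓ · (2,2)1 0/2 ✗ · (2,3)2 1/4 ✓ · (2,4)1 0/3 ✗
Row 3: (3,3)1 1/3 ✓ · (3,4)2 2/4 ✓ · (3,5)2 2/2 ✓
Row 4: (4,1)2 0/1 ✗ · (4,3)1 2/3 ✓ · (4,4)2 2/4 ✓ · (4,5)2 4/4 ✓ · (4,6)2 2/2 ✓
Row 5: (5,1)1 2/3 ✓ · (5,2)1 3/3 ✓ · (5,3)1 3/3 ✓ · (5,4)1 2/4 ✓ · (5,5)2 3/4 ✓ · (5,6)2 3/3 ✓
Row 6: (6,1)1 2/2 ✓ · (6,2)1 2/2 ✓ · (6,4)1 1/2 ✓ · (6,5)2 2/3 ✓ · (6,6)2 2/2 ✓
Unsatisfied: (2,2), (2,4), (4,1) — 3 in total.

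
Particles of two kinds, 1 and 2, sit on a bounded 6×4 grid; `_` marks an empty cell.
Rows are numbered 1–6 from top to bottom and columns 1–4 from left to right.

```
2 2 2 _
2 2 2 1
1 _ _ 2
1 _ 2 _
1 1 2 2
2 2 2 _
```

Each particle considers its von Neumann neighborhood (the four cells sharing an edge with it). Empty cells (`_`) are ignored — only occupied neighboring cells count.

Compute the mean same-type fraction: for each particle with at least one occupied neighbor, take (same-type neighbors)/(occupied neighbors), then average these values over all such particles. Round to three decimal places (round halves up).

Row 1: (1,1)2 2/2 · (1,2)2 3/3 · (1,3)2 2/2
Row 2: (2,1)2 2/3 · (2,2)2 3/3 · (2,3)2 2/3 · (2,4)1 0/2
Row 3: (3,1)1 1/2 · (3,4)2 0/1
Row 4: (4,1)1 2/2 · (4,3)2 1/1
Row 5: (5,1)1 2/3 · (5,2)1 1/3 · (5,3)2 3/4 · (5,4)2 1/1
Row 6: (6,1)2 1/2 · (6,2)2 2/3 · (6,3)2 2/2
Sum over 18 particles: 2/2 + 3/3 + 2/2 + 2/3 + 3/3 + 2/3 + 0/2 + 1/2 + 0/1 + 2/2 + 1/1 + 2/3 + 1/3 + 3/4 + 1/1 + 1/2 + 2/3 + 2/2 = 51/4; mean = 51/4 ÷ 18 = 17/24 = 0.708333… → 0.708.

0.708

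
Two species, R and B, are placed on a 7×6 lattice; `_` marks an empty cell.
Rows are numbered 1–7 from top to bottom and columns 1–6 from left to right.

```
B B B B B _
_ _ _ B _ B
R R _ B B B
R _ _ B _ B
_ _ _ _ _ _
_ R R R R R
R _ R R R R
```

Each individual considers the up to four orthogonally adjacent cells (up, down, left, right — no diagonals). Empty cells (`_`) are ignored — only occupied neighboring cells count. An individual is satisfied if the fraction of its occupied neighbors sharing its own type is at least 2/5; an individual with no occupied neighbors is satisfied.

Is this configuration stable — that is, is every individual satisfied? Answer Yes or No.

Yes

Row 1: (1,1)B 1/1 ok · (1,2)B 2/2 ok · (1,3)B 2/2 ok · (1,4)B 3/3 ok · (1,5)B 1/1 ok
Row 2: (2,4)B 2/2 ok · (2,6)B 1/1 ok
Row 3: (3,1)R 2/2 ok · (3,2)R 1/1 ok · (3,4)B 3/3 ok · (3,5)B 2/2 ok · (3,6)B 3/3 ok
Row 4: (4,1)R 1/1 ok · (4,4)B 1/1 ok · (4,6)B 1/1 ok
Row 6: (6,2)R 1/1 ok · (6,3)R 3/3 ok · (6,4)R 3/3 ok · (6,5)R 3/3 ok · (6,6)R 2/2 ok
Row 7: (7,1)R 0/0 ok · (7,3)R 2/2 ok · (7,4)R 3/3 ok · (7,5)R 3/3 ok · (7,6)R 2/2 ok
All meet the threshold, so the configuration is stable.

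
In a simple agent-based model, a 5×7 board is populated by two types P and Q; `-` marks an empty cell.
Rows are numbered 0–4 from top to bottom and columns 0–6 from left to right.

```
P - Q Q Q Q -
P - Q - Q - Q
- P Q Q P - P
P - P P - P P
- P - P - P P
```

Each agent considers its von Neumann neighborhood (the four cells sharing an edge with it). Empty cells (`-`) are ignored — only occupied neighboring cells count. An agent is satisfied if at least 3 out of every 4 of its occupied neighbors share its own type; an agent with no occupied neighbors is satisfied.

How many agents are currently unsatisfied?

9

Row 0: (0,0)P 1/1 ok · (0,2)Q 2/2 ok · (0,3)Q 2/2 ok · (0,4)Q 3/3 ok · (0,5)Q 1/1 ok
Row 1: (1,0)P 1/1 ok · (1,2)Q 2/2 ok · (1,4)Q 1/2 unhappy · (1,6)Q 0/1 unhappy
Row 2: (2,1)P 0/1 unhappy · (2,2)Q 2/4 unhappy · (2,3)Q 1/3 unhappy · (2,4)P 0/2 unhappy · (2,6)P 1/2 unhappy
Row 3: (3,0)P 0/0 ok · (3,2)P 1/2 unhappy · (3,3)P 2/3 unhappy · (3,5)P 2/2 ok · (3,6)P 3/3 ok
Row 4: (4,1)P 0/0 ok · (4,3)P 1/1 ok · (4,5)P 2/2 ok · (4,6)P 2/2 ok
Unsatisfied: (1,4), (1,6), (2,1), (2,2), (2,3), (2,4), (2,6), (3,2), (3,3) — 9 in total.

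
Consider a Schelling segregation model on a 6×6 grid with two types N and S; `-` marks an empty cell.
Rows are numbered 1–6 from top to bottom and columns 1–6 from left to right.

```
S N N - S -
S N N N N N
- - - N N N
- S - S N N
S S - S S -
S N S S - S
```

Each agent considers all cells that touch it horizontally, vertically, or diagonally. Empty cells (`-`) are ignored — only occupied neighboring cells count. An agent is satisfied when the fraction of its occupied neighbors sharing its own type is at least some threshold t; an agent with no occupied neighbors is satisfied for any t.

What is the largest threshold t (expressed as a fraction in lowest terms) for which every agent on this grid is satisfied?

0/1

(1,1)S 1/3
(1,2)N 3/5
(1,3)N 4/4
(1,5)S 0/3
(2,1)S 1/3
(2,2)N 3/5
(2,3)N 5/5
(2,4)N 5/6
(2,5)N 5/6
(2,6)N 3/4
(3,4)N 5/6
(3,5)N 7/8
(3,6)N 5/5
(4,2)S 2/2
(4,4)S 2/5
(4,5)N 4/7
(4,6)N 3/4
(5,1)S 3/4
(5,2)S 4/5
(5,4)S 4/5
(5,5)S 4/6
(6,1)S 2/3
(6,2)N 0/4
(6,3)S 3/4
(6,4)S 3/3
(6,6)S 1/1
The smallest same-type fraction is 0/3 at (1,5), which reduces to 0/1. Any threshold above that leaves this agent unsatisfied.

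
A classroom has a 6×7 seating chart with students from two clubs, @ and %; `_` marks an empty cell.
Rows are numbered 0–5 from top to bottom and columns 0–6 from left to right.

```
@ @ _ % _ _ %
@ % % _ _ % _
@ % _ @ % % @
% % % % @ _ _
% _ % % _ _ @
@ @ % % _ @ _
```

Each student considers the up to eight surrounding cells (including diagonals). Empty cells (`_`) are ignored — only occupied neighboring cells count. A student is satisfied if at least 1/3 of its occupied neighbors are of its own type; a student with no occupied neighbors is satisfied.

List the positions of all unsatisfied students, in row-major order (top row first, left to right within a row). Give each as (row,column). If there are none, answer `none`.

(0,0)@ 2/3 ok
(0,1)@ 2/4 ok
(0,3)% 1/1 ok
(0,6)% 1/1 ok
(1,0)@ 3/5 ok
(1,1)% 2/6 ok
(1,2)% 3/5 ok
(1,5)% 3/4 ok
(2,0)@ 1/5 unhappy
(2,1)% 5/7 ok
(2,3)@ 1/5 unhappy
(2,4)% 3/5 ok
(2,5)% 2/4 ok
(2,6)@ 0/2 unhappy
(3,0)% 3/4 ok
(3,1)% 5/6 ok
(3,2)% 5/6 ok
(3,3)% 4/6 ok
(3,4)@ 1/5 unhappy
(4,0)% 2/4 ok
(4,2)% 6/7 ok
(4,3)% 5/6 ok
(4,6)@ 1/1 ok
(5,0)@ 1/2 ok
(5,1)@ 1/4 unhappy
(5,2)% 3/4 ok
(5,3)% 3/3 ok
(5,5)@ 1/1 ok

(2,0), (2,3), (2,6), (3,4), (5,1)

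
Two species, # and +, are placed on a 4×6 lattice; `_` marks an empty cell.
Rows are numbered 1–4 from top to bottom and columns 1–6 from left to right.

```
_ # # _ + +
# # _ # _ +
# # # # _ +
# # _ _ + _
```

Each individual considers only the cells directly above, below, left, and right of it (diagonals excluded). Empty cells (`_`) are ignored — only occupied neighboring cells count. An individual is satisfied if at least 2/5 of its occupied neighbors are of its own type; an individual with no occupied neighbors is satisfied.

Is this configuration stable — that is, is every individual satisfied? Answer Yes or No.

(1,2)# 2/2 ok
(1,3)# 1/1 ok
(1,5)+ 1/1 ok
(1,6)+ 2/2 ok
(2,1)# 2/2 ok
(2,2)# 3/3 ok
(2,4)# 1/1 ok
(2,6)+ 2/2 ok
(3,1)# 3/3 ok
(3,2)# 4/4 ok
(3,3)# 2/2 ok
(3,4)# 2/2 ok
(3,6)+ 1/1 ok
(4,1)# 2/2 ok
(4,2)# 2/2 ok
(4,5)+ 0/0 ok
All meet the threshold, so the configuration is stable.

Yes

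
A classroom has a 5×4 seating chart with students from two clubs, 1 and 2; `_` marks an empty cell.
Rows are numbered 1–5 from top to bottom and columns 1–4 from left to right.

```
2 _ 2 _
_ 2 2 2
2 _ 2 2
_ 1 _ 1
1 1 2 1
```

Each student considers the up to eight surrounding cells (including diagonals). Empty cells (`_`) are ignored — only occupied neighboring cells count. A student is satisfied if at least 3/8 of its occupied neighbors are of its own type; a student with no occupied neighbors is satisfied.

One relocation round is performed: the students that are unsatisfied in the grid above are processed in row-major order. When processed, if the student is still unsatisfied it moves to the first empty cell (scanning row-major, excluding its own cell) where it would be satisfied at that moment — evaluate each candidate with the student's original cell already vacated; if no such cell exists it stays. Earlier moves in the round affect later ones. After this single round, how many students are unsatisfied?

Initially unsatisfied (in order): (4,4), (5,3).
  (4,4) → (4,1).
  (5,3) → (1,2).
Resulting grid:
2 2 2 _
_ 2 2 2
2 _ 2 2
1 1 _ _
1 1 _ 1
Unsatisfied now: (3,1).

1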